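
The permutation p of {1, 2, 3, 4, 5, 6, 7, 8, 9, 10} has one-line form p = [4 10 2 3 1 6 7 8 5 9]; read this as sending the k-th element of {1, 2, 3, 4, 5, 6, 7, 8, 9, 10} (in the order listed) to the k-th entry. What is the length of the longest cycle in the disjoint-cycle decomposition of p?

7

Decomposing into disjoint cycles gives (1 4 3 2 10 9 5); the longest has length 7.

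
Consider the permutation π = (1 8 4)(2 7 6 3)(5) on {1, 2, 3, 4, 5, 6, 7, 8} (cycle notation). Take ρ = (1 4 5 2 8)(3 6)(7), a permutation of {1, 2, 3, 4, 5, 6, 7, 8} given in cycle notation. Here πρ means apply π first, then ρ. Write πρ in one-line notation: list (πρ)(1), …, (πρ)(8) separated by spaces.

For each element, apply π then ρ: 1 → 8 → 1; 2 → 7 → 7; 3 → 2 → 8; 4 → 1 → 4; 5 → 5 → 2; 6 → 3 → 6; 7 → 6 → 3; 8 → 4 → 5.
Collecting the images, πρ = [1 7 8 4 2 6 3 5].

1 7 8 4 2 6 3 5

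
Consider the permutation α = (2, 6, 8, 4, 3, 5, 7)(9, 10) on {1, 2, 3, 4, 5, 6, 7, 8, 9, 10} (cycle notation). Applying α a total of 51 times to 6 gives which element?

4

6 lies in the 7-cycle (2, 6, 8, 4, 3, 5, 7).
Powers repeat with period 7 on this cycle, and 51 mod 7 = 2, so α^51(6) = α^2(6).
Stepping 2 places around the cycle: 6 → 8 → 4.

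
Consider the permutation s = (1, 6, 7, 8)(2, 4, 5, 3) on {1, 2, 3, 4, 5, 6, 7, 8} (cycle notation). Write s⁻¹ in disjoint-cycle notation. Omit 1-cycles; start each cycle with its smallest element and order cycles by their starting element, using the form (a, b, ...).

(1, 8, 7, 6)(2, 3, 5, 4)

The inverse reverses each cycle.
After reversing and putting each cycle's least element first, s⁻¹ = (1, 8, 7, 6)(2, 3, 5, 4).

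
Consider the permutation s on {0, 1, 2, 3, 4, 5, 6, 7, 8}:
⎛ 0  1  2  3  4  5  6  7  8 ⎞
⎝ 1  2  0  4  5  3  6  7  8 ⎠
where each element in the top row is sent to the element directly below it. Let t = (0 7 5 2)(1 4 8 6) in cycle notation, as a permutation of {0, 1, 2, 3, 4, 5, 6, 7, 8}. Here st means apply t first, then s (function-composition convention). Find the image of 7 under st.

3

(st)(7) = s(t(7)). t(7) = 5, then s(5) = 3. So (st)(7) = 3.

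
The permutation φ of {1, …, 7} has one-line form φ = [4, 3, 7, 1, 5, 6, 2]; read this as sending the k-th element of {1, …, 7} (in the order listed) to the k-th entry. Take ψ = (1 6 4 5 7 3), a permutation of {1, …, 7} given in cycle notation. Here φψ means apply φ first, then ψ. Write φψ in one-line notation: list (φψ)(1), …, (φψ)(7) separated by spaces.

(φψ)(x) = ψ(φ(x)). Computing each image: ψ(φ(1)) = ψ(4) = 5, ψ(φ(2)) = ψ(3) = 1, ψ(φ(3)) = ψ(7) = 3, ψ(φ(4)) = ψ(1) = 6, ψ(φ(5)) = ψ(5) = 7, ψ(φ(6)) = ψ(6) = 4, ψ(φ(7)) = ψ(2) = 2.
Hence φψ = [5 1 3 6 7 4 2].

5 1 3 6 7 4 2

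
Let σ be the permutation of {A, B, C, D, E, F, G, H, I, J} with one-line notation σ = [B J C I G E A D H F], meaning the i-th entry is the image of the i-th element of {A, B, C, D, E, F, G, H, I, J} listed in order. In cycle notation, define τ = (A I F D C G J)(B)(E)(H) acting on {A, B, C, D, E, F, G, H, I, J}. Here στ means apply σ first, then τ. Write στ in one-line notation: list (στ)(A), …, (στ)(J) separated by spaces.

For each element, apply σ then τ: A → B → B; B → J → A; C → C → G; D → I → F; E → G → J; F → E → E; G → A → I; H → D → C; I → H → H; J → F → D.
So στ in one-line form is B A G F J E I C H D.

B A G F J E I C H D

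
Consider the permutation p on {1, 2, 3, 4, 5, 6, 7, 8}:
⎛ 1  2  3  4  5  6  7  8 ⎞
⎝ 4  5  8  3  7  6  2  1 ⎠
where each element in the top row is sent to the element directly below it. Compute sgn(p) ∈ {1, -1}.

-1

In disjoint-cycle form the cycle lengths are 4, 3, 1.
A cycle of length ℓ contributes ℓ−1 transpositions, so p is a product of 3 + 2 = 5 transpositions — odd.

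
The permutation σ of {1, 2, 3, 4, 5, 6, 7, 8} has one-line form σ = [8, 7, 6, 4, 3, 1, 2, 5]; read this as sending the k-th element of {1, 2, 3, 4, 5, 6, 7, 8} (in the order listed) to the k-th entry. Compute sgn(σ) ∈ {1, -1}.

-1

In disjoint-cycle form the cycle lengths are 5, 2, 1.
A cycle of length ℓ contributes ℓ−1 transpositions, so σ is a product of 4 + 1 = 5 transpositions — odd.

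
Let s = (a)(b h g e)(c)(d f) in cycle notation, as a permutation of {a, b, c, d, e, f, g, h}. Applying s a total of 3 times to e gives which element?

g

e lies in the 4-cycle (b h g e).
Advancing 3 steps from e: e → b → h → g.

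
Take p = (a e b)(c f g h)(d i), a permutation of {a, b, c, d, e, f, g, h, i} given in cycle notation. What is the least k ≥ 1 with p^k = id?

12

The disjoint cycles have lengths 4, 3, 2.
The order of p is the least common multiple of its cycle lengths: lcm(4, 3, 2) = 12.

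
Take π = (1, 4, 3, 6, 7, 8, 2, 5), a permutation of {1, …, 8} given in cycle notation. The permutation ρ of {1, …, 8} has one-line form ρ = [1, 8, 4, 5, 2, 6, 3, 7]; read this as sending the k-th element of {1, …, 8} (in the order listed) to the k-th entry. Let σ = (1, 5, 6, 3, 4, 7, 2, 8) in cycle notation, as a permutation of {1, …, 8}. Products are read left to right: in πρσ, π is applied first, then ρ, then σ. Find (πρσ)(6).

4

Apply the permutations in order: π(6) = 7, then ρ(7) = 3, then σ(3) = 4. So (πρσ)(6) = 4.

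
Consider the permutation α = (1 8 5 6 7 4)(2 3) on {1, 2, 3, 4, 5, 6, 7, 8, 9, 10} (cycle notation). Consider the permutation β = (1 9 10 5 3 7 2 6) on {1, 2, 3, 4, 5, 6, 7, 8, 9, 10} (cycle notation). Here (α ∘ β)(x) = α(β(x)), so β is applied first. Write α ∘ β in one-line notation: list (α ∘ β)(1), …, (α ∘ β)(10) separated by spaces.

(α ∘ β)(x) = α(β(x)). Computing each image: α(β(1)) = α(9) = 9, α(β(2)) = α(6) = 7, α(β(3)) = α(7) = 4, α(β(4)) = α(4) = 1, α(β(5)) = α(3) = 2, α(β(6)) = α(1) = 8, α(β(7)) = α(2) = 3, α(β(8)) = α(8) = 5, α(β(9)) = α(10) = 10, α(β(10)) = α(5) = 6.
Hence α ∘ β = [9 7 4 1 2 8 3 5 10 6].

9 7 4 1 2 8 3 5 10 6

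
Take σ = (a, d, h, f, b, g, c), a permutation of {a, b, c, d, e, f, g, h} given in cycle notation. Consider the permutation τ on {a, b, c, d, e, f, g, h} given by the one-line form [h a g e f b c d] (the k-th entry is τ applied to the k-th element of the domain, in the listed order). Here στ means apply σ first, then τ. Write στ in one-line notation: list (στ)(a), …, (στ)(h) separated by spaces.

For each element, apply σ then τ: a → d → e; b → g → c; c → a → h; d → h → d; e → e → f; f → b → a; g → c → g; h → f → b.
Collecting the images, στ = [e c h d f a g b].

e c h d f a g b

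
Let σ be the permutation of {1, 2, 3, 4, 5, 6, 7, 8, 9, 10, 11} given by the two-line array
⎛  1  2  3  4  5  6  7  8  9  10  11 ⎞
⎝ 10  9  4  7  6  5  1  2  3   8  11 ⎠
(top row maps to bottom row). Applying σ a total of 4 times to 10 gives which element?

3

Tracing 10 → 8 → … returns to 10 after 8 steps, so 10 lies in an 8-cycle (1, 10, 8, 2, 9, 3, 4, 7).
Stepping 4 places around the cycle: 10 → 8 → 2 → 9 → 3.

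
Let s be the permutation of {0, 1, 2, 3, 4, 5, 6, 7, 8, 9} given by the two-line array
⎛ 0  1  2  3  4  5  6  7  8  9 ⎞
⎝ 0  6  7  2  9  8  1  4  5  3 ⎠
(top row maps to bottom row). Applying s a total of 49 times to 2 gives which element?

Tracing 2 → 7 → … returns to 2 after 5 steps, so 2 lies in a 5-cycle (2, 7, 4, 9, 3).
On a 5-cycle, s^5 is the identity, so s^49 = s^4 there (49 ≡ 4 mod 5).
Advancing 4 steps from 2: 2 → 7 → 4 → 9 → 3.

3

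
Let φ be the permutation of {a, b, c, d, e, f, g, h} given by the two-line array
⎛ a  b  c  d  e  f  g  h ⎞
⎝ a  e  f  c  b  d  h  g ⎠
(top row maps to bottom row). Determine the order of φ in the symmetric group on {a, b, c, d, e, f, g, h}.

6

The disjoint-cycle form of φ has cycle lengths 3, 2, 2, 1.
The order of φ is the least common multiple of its cycle lengths: lcm(3, 2, 2) = 6.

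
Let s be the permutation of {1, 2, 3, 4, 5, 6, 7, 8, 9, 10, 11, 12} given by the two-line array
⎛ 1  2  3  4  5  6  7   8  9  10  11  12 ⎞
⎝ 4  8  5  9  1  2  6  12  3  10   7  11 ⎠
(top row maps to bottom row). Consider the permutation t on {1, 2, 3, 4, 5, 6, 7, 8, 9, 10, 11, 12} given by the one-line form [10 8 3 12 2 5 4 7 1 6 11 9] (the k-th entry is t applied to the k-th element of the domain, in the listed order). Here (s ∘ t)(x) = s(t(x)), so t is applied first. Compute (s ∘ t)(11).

(s ∘ t)(11) = s(t(11)). t(11) = 11, then s(11) = 7. So (s ∘ t)(11) = 7.

7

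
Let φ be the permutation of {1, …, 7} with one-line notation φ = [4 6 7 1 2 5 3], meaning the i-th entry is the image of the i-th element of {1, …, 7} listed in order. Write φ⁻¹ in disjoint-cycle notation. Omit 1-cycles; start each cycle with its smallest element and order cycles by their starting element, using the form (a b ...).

The cycle decomposition of φ is (1 4)(2 6 5)(3 7).
The inverse reverses every cycle; in canonical form, φ⁻¹ = (1 4)(2 5 6)(3 7).

(1 4)(2 5 6)(3 7)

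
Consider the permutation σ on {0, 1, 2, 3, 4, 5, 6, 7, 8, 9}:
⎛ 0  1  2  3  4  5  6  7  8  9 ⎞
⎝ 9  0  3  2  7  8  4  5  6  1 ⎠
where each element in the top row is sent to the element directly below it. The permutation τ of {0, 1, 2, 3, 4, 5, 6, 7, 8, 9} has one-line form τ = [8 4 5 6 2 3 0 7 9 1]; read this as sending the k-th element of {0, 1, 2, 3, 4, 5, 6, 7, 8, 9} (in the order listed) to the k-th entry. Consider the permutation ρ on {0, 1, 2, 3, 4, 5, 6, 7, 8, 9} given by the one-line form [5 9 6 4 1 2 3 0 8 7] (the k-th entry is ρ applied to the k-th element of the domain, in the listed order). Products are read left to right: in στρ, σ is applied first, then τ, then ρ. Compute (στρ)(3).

2

Chase 3: σ(3) = 2; τ(2) = 5; ρ(5) = 2. Hence (στρ)(3) = 2.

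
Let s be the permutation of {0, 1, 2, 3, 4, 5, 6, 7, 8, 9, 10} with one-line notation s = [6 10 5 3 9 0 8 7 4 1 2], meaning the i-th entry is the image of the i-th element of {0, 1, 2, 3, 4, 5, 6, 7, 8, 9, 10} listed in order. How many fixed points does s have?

The fixed points (elements with s(x) = x) are {3, 7}, so there are 2.

2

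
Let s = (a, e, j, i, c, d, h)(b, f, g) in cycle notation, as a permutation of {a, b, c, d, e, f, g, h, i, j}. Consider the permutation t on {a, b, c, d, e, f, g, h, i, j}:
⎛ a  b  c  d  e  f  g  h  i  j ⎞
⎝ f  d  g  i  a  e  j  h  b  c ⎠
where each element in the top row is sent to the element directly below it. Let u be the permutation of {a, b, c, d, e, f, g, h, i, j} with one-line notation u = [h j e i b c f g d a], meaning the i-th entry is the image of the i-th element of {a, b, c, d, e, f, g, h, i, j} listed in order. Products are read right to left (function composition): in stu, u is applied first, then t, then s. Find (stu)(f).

(stu)(f) = s(t(u(f))). u(f) = c, then t(c) = g, then s(g) = b, so the result is b.

b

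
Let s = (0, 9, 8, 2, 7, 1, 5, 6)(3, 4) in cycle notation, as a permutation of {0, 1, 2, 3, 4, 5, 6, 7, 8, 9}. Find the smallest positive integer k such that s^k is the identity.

The cycle type of s is (8, 2).
The order of s is the least common multiple of its cycle lengths: lcm(8, 2) = 8.

8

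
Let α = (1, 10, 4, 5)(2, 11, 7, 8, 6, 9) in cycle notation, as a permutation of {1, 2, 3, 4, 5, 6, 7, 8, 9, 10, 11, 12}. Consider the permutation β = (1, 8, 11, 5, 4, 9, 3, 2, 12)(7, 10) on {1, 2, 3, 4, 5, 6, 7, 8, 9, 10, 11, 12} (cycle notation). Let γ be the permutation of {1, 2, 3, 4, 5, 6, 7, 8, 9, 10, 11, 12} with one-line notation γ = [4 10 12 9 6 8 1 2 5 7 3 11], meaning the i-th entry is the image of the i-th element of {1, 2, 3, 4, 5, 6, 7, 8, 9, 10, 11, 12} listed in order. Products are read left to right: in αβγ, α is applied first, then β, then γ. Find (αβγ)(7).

Chase 7: α(7) = 8; β(8) = 11; γ(11) = 3. Hence (αβγ)(7) = 3.

3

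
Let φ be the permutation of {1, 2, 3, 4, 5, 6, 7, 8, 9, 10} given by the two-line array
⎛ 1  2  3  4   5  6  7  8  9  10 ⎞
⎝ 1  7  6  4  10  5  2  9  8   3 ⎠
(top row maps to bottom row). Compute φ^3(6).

3

Tracing 6 → 5 → … returns to 6 after 4 steps, so 6 lies in a 4-cycle (3, 6, 5, 10).
Stepping 3 places around the cycle: 6 → 5 → 10 → 3.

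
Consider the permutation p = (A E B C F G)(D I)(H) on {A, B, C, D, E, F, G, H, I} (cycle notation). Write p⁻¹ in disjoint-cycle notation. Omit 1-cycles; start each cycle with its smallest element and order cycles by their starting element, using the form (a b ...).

(A G F C B E)(D I)

The inverse reverses each cycle.
After reversing and putting each cycle's least element first, p⁻¹ = (A G F C B E)(D I).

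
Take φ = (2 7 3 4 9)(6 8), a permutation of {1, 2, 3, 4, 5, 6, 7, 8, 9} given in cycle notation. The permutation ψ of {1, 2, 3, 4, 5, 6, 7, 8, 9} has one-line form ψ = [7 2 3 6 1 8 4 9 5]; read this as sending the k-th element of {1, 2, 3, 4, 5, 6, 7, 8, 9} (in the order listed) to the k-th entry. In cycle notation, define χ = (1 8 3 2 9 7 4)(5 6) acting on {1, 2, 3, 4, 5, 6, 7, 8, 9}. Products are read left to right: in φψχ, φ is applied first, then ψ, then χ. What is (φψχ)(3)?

Chase 3: φ(3) = 4; ψ(4) = 6; χ(6) = 5. Hence (φψχ)(3) = 5.

5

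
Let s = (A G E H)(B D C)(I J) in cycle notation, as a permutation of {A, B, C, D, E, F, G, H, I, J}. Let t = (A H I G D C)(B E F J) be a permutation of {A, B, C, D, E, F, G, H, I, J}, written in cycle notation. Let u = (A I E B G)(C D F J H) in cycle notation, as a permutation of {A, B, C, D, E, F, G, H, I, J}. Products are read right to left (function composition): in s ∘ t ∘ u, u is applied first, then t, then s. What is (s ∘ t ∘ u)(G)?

(s ∘ t ∘ u)(G) = s(t(u(G))). u(G) = A, then t(A) = H, then s(H) = A, so the result is A.

A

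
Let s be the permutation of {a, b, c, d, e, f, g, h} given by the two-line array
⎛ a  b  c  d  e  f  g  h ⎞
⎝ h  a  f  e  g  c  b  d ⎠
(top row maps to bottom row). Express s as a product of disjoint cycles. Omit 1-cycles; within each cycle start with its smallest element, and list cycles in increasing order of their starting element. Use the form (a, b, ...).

(a, h, d, e, g, b)(c, f)

Start at a and follow images: a → h → d → e → g → b → a, giving the cycle (a, h, d, e, g, b).
Continuing from each remaining unvisited element yields (a, h, d, e, g, b)(c, f).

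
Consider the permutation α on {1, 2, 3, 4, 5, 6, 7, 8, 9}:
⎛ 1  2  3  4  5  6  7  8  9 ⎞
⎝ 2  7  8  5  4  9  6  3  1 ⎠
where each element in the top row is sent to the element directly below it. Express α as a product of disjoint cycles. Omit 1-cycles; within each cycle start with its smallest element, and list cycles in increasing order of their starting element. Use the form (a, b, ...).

From 1: 1 → 2 → 7 → 6 → 9 → 1, closing the cycle (1, 2, 7, 6, 9).
Continuing from each remaining unvisited element yields (1, 2, 7, 6, 9)(3, 8)(4, 5).

(1, 2, 7, 6, 9)(3, 8)(4, 5)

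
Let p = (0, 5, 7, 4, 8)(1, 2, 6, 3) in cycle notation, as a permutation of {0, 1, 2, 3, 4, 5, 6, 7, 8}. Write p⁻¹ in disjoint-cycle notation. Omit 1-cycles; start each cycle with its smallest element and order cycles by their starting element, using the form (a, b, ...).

(0, 8, 4, 7, 5)(1, 3, 6, 2)

Inverting a permutation written in cycle notation just reverses the order within every cycle.
Reversing each cycle of p and rotating so the smallest element leads gives (0, 8, 4, 7, 5)(1, 3, 6, 2).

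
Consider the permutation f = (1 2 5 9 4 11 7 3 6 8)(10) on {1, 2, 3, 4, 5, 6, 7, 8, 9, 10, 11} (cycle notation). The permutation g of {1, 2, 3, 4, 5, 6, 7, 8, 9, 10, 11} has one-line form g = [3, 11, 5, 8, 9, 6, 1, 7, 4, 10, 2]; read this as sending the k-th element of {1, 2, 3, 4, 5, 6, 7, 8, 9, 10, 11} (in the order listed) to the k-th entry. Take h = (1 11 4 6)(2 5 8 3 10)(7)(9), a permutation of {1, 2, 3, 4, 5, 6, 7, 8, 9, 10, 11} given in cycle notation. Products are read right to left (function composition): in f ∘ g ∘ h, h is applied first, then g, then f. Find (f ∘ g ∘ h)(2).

(f ∘ g ∘ h)(2) = f(g(h(2))). h(2) = 5, then g(5) = 9, then f(9) = 4, so the result is 4.

4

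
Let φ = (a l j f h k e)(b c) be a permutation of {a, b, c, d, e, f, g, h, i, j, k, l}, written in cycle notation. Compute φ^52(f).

f lies in the 7-cycle (a l j f h k e).
Powers repeat with period 7 on this cycle, and 52 mod 7 = 3, so φ^52(f) = φ^3(f).
Stepping 3 places around the cycle: f → h → k → e.

e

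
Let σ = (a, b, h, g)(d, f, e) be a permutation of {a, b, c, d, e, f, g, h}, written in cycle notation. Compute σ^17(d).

d lies in the 3-cycle (d, f, e).
On a 3-cycle, σ^3 is the identity, so σ^17 = σ^2 there (17 ≡ 2 mod 3).
Stepping 2 places around the cycle: d → f → e.

e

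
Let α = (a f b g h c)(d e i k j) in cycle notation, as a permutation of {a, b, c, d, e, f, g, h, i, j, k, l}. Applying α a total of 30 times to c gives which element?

c lies in the 6-cycle (a f b g h c).
On a 6-cycle, α^6 is the identity, so α^30 = α^0 there (30 ≡ 0 mod 6).
So α^30(c) = c.

c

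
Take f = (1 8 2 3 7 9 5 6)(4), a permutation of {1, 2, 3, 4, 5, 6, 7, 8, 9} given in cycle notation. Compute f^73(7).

7 lies in the 8-cycle (1 8 2 3 7 9 5 6).
On an 8-cycle, f^8 is the identity, so f^73 = f^1 there (73 ≡ 1 mod 8).
Stepping 1 place around the cycle: 7 → 9.

9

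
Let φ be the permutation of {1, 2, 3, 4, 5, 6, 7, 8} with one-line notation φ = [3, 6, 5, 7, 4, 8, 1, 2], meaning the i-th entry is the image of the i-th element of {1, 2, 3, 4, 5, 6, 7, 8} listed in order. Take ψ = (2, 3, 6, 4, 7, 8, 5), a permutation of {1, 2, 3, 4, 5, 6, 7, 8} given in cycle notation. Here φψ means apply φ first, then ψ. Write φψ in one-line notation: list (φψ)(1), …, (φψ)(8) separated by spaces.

6 4 2 8 7 5 1 3

Chase each element through φ then ψ: 1 → 3 → 6; 2 → 6 → 4; 3 → 5 → 2; 4 → 7 → 8; 5 → 4 → 7; 6 → 8 → 5; 7 → 1 → 1; 8 → 2 → 3.
So φψ in one-line form is 6 4 2 8 7 5 1 3.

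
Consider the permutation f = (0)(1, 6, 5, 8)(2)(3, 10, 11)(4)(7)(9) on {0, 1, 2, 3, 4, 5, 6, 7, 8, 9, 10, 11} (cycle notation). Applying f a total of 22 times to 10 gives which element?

10 lies in the 3-cycle (3, 10, 11).
Powers repeat with period 3 on this cycle, and 22 mod 3 = 1, so f^22(10) = f^1(10).
Stepping 1 place around the cycle: 10 → 11.

11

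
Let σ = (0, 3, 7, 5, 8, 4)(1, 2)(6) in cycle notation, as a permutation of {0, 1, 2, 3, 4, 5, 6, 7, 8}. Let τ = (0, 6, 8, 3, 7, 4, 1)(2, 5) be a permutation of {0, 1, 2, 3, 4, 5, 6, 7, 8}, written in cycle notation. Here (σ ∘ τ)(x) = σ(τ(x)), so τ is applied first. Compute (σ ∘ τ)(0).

6

First apply τ: τ(0) = 6, then σ(6) = 6. Thus (σ ∘ τ)(0) = 6.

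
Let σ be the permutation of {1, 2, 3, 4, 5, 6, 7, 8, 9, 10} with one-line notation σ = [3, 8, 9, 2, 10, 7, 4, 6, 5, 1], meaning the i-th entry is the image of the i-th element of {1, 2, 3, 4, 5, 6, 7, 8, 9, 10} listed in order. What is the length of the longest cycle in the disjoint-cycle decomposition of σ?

5

Decomposing into disjoint cycles gives (1, 3, 9, 5, 10)(2, 8, 6, 7, 4); the longest has length 5.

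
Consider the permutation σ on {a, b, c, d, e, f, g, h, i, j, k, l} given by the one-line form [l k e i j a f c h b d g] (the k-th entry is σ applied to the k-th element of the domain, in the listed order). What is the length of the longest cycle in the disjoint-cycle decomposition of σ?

Decomposing into disjoint cycles gives (a l g f)(b k d i h c e j); the longest has length 8.

8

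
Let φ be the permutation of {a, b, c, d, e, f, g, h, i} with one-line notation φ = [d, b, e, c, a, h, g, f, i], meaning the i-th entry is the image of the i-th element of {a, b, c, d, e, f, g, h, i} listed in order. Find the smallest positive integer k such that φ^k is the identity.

4

The disjoint-cycle form of φ has cycle lengths 4, 2, 1, 1, 1.
The order is lcm(4, 2) = 4.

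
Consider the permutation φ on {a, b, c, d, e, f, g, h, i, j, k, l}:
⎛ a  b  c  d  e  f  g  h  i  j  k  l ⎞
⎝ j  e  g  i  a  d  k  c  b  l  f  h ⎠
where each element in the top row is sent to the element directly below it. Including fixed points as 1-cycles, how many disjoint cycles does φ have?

1

The cycle decomposition is (a, j, l, h, c, g, k, f, d, i, b, e), which has 1 cycle (counting 1-cycles).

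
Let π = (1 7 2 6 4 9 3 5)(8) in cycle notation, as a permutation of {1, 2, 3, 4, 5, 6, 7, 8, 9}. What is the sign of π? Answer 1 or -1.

The cycle lengths are 8, 1.
A cycle of length ℓ contributes ℓ−1 transpositions, so π is a product of 7 transpositions — odd.

-1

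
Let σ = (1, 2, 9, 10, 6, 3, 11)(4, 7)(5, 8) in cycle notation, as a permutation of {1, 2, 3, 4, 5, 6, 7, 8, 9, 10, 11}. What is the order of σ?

The cycle type of σ is (7, 2, 2).
The order of σ is the least common multiple of its cycle lengths: lcm(7, 2, 2) = 14.

14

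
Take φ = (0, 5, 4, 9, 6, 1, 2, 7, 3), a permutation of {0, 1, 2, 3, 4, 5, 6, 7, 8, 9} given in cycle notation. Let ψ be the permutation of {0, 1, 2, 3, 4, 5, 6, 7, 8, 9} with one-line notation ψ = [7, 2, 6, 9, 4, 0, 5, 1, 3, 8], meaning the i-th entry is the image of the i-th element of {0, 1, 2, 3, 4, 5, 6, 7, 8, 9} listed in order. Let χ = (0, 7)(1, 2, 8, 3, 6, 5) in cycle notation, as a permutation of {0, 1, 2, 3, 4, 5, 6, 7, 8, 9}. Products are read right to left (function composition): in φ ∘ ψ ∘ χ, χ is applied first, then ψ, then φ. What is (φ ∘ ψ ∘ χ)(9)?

8

Apply the permutations in order: χ(9) = 9, then ψ(9) = 8, then φ(8) = 8. So (φ ∘ ψ ∘ χ)(9) = 8.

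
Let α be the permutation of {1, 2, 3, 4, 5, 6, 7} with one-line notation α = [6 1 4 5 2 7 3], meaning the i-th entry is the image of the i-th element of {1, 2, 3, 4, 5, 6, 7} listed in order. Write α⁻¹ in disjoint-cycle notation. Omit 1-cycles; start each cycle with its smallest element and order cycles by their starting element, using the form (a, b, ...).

The cycle decomposition of α is (1, 6, 7, 3, 4, 5, 2).
Reversing each cycle (and rotating so the smallest element leads) gives α⁻¹ = (1, 2, 5, 4, 3, 7, 6).

(1, 2, 5, 4, 3, 7, 6)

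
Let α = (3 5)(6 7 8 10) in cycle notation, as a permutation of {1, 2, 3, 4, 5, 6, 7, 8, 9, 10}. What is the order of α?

The cycle type of α is (4, 2, 1, 1, 1, 1).
Since disjoint cycles commute, ord(α) = lcm(4, 2) = 4.

4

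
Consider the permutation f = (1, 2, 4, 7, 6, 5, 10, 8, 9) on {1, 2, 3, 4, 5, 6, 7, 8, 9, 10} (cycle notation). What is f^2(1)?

1 lies in the 9-cycle (1, 2, 4, 7, 6, 5, 10, 8, 9).
Stepping 2 places around the cycle: 1 → 2 → 4.

4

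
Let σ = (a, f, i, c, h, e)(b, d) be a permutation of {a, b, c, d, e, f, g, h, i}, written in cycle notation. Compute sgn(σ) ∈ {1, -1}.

1

The cycle lengths are 6, 2, 1.
A cycle is odd iff its length is even; σ has 2 even-length cycles, so sgn(σ) = (−1)^2 and σ is even.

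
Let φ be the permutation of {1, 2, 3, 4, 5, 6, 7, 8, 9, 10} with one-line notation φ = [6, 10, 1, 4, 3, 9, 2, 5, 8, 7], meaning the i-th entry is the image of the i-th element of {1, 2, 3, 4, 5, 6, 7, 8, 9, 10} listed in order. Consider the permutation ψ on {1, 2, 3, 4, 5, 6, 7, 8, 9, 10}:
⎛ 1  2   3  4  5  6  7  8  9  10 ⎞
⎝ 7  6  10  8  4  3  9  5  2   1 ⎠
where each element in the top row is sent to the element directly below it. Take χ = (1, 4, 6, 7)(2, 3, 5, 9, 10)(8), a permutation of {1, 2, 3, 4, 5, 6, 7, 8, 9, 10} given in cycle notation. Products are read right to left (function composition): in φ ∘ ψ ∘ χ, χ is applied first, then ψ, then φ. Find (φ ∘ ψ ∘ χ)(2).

Apply the permutations in order: χ(2) = 3, then ψ(3) = 10, then φ(10) = 7. So (φ ∘ ψ ∘ χ)(2) = 7.

7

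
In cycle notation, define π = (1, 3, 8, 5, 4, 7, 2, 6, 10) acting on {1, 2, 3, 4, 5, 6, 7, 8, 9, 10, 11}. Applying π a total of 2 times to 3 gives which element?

5

3 lies in the 9-cycle (1, 3, 8, 5, 4, 7, 2, 6, 10).
Advancing 2 steps from 3: 3 → 8 → 5.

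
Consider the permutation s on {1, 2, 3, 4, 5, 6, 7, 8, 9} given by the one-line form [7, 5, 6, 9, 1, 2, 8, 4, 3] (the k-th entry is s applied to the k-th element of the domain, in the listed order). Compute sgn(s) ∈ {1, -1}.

1

In disjoint-cycle form the cycle lengths are 9.
A cycle is odd iff its length is even; s has 0 even-length cycles, so sgn(s) = (−1)^0 and s is even.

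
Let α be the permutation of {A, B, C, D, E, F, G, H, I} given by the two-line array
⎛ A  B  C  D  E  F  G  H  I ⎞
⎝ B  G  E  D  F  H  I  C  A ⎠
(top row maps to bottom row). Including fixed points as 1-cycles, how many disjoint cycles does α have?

3

The cycle decomposition is (A, B, G, I)(C, E, F, H)(D), which has 3 cycles (counting 1-cycles).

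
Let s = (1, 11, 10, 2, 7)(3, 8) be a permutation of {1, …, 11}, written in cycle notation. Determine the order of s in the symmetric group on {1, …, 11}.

The cycle type of s is (5, 2, 1, 1, 1, 1).
Since disjoint cycles commute, ord(s) = lcm(5, 2) = 10.

10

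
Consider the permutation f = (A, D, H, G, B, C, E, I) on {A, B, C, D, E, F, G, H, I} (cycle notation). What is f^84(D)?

C

D lies in the 8-cycle (A, D, H, G, B, C, E, I).
On an 8-cycle, f^8 is the identity, so f^84 = f^4 there (84 ≡ 4 mod 8).
Advancing 4 steps from D: D → H → G → B → C.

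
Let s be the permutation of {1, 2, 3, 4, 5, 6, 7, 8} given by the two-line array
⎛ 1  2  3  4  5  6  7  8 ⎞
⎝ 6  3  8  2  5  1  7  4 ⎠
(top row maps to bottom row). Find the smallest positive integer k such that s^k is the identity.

4

Writing s as disjoint cycles, the cycle lengths are 4, 2, 1, 1.
The order of s is the least common multiple of its cycle lengths: lcm(4, 2) = 4.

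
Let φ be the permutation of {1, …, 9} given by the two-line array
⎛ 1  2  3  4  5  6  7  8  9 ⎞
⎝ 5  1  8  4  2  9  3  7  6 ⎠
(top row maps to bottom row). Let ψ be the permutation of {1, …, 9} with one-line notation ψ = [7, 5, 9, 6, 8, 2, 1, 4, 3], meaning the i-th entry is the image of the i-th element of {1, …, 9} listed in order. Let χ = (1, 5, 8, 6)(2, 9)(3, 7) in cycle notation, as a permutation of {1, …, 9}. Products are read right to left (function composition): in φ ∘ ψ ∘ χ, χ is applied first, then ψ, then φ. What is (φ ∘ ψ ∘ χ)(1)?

(φ ∘ ψ ∘ χ)(1) = φ(ψ(χ(1))). χ(1) = 5, then ψ(5) = 8, then φ(8) = 7, so the result is 7.

7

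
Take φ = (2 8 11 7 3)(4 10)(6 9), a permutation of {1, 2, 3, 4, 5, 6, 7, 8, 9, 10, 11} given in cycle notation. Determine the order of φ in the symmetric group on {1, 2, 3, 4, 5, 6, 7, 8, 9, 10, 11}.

The disjoint cycles have lengths 5, 2, 2, 1, 1.
The order is lcm(5, 2, 2) = 10.

10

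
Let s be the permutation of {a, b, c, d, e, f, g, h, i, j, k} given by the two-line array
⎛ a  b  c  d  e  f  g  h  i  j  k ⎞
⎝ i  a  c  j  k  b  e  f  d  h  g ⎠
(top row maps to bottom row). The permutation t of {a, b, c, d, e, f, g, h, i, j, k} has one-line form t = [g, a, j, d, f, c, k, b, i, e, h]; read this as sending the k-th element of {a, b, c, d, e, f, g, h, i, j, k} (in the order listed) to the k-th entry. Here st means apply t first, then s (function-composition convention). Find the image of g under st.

g

First apply t: t(g) = k, then s(k) = g. Thus (st)(g) = g.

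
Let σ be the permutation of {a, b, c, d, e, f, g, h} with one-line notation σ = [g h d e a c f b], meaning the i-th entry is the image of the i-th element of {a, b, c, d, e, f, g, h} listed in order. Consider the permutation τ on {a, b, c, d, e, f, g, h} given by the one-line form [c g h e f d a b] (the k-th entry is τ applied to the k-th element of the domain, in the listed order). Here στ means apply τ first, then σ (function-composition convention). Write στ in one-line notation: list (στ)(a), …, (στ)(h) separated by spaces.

d f b a c e g h

Chase each element through τ then σ: a → c → d; b → g → f; c → h → b; d → e → a; e → f → c; f → d → e; g → a → g; h → b → h.
So στ in one-line form is d f b a c e g h.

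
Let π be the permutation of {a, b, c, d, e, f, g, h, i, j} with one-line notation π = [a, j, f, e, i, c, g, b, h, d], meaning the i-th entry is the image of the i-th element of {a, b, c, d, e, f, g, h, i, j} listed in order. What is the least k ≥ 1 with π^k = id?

6

The disjoint-cycle form of π has cycle lengths 6, 2, 1, 1.
Since disjoint cycles commute, ord(π) = lcm(6, 2) = 6.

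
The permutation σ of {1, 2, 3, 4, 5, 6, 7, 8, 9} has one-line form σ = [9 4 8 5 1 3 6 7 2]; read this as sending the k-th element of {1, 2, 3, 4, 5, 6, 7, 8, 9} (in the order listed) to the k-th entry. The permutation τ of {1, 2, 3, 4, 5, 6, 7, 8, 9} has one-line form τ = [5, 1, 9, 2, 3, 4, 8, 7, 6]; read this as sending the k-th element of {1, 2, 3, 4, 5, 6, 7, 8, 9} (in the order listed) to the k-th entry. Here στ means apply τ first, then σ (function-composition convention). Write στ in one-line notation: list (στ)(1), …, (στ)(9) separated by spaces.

(στ)(x) = σ(τ(x)). Computing each image: σ(τ(1)) = σ(5) = 1, σ(τ(2)) = σ(1) = 9, σ(τ(3)) = σ(9) = 2, σ(τ(4)) = σ(2) = 4, σ(τ(5)) = σ(3) = 8, σ(τ(6)) = σ(4) = 5, σ(τ(7)) = σ(8) = 7, σ(τ(8)) = σ(7) = 6, σ(τ(9)) = σ(6) = 3.
Hence στ = [1 9 2 4 8 5 7 6 3].

1 9 2 4 8 5 7 6 3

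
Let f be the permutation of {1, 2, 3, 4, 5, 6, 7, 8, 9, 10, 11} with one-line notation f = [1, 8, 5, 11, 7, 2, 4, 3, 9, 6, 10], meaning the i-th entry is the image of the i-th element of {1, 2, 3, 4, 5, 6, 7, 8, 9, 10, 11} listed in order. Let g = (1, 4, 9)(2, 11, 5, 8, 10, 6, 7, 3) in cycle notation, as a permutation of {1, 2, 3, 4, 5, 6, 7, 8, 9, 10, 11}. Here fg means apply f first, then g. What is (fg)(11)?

6

(fg)(11) = g(f(11)). f(11) = 10, then g(10) = 6. So (fg)(11) = 6.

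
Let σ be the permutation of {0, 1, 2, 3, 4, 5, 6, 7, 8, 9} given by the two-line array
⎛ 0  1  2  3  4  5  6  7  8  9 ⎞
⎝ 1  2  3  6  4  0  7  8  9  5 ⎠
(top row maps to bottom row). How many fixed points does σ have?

The fixed points (elements with σ(x) = x) are {4}, so there is 1.

1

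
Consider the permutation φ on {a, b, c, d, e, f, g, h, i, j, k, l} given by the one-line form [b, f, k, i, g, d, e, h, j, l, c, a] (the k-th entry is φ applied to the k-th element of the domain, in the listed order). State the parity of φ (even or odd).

even

In disjoint-cycle form the cycle lengths are 7, 2, 2, 1.
A cycle is odd iff its length is even; φ has 2 even-length cycles, so sgn(φ) = (−1)^2 and φ is even.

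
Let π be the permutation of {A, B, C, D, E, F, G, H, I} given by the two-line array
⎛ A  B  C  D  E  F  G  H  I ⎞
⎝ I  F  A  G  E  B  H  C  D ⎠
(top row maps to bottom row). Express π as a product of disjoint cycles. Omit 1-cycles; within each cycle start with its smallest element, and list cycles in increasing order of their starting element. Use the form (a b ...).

From A: A → I → D → G → H → C → A, closing the cycle (A I D G H C).
Continuing from each remaining unvisited element yields (A I D G H C)(B F).

(A I D G H C)(B F)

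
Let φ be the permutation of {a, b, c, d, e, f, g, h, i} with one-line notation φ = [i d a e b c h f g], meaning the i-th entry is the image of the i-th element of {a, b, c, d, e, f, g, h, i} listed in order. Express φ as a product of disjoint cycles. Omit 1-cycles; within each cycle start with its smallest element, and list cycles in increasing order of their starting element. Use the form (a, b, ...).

Start at a and follow images: a → i → g → h → f → c → a, giving the cycle (a, i, g, h, f, c).
Continuing from each remaining unvisited element yields (a, i, g, h, f, c)(b, d, e).

(a, i, g, h, f, c)(b, d, e)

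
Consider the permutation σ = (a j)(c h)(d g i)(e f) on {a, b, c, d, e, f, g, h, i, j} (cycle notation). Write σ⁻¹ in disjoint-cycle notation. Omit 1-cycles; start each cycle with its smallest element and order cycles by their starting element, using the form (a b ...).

If σ sends a → b within a cycle, σ⁻¹ sends b → a; equivalently, reverse each cycle.
Reversing each cycle of σ and rotating so the smallest element leads gives (a j)(c h)(d i g)(e f).

(a j)(c h)(d i g)(e f)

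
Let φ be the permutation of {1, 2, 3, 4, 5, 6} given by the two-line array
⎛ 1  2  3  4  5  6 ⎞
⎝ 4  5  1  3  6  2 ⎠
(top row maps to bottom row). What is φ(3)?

1

The entry below 3 in the array is 1, so φ(3) = 1.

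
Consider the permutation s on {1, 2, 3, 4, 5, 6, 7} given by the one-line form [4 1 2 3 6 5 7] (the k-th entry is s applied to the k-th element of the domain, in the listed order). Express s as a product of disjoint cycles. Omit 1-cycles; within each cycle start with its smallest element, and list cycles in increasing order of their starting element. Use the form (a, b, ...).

(1, 4, 3, 2)(5, 6)

From 1: 1 → 4 → 3 → 2 → 1, closing the cycle (1, 4, 3, 2).
Continuing from each remaining unvisited element yields (1, 4, 3, 2)(5, 6).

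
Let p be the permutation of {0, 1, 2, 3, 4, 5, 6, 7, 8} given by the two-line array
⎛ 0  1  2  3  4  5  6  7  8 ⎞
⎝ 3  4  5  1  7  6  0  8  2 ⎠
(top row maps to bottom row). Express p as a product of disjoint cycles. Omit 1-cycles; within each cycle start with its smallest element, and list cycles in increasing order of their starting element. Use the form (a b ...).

From 0: 0 → 3 → 1 → 4 → 7 → 8 → 2 → 5 → 6 → 0, closing the cycle (0 3 1 4 7 8 2 5 6).
Repeating from the next unused element and collecting all non-trivial cycles gives (0 3 1 4 7 8 2 5 6).

(0 3 1 4 7 8 2 5 6)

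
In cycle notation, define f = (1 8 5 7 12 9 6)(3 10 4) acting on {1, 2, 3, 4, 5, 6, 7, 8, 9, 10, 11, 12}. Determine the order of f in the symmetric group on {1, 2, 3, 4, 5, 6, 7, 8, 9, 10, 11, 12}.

21

The cycle type of f is (7, 3, 1, 1).
The order is lcm(7, 3) = 21.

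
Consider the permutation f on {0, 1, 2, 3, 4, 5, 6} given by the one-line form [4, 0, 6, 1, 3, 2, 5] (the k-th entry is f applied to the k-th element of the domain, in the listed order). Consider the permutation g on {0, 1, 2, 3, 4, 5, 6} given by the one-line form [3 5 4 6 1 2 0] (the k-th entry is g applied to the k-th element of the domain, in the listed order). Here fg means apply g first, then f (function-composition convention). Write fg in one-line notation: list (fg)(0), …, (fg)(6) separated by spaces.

For each element, apply g then f: 0 → 3 → 1; 1 → 5 → 2; 2 → 4 → 3; 3 → 6 → 5; 4 → 1 → 0; 5 → 2 → 6; 6 → 0 → 4.
So fg in one-line form is 1 2 3 5 0 6 4.

1 2 3 5 0 6 4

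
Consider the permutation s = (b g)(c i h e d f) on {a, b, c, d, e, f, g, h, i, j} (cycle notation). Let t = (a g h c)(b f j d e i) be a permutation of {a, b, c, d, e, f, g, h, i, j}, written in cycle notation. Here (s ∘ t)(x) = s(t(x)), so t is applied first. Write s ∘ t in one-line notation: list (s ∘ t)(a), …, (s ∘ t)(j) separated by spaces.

b c a d h j e i g f

(s ∘ t)(x) = s(t(x)). Computing each image: s(t(a)) = s(g) = b, s(t(b)) = s(f) = c, s(t(c)) = s(a) = a, s(t(d)) = s(e) = d, s(t(e)) = s(i) = h, s(t(f)) = s(j) = j, s(t(g)) = s(h) = e, s(t(h)) = s(c) = i, s(t(i)) = s(b) = g, s(t(j)) = s(d) = f.
Hence s ∘ t = [b c a d h j e i g f].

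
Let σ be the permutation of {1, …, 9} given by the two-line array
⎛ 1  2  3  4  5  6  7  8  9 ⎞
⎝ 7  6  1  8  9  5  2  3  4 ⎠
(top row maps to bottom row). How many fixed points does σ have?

0

No element satisfies σ(x) = x, so there are 0 fixed points.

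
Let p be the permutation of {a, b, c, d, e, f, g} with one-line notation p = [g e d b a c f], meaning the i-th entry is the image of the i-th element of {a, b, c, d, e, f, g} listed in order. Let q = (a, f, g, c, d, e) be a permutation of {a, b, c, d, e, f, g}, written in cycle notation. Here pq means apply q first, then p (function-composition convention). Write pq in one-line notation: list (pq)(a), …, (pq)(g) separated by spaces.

c e b a g f d

For each element, apply q then p: a → f → c; b → b → e; c → d → b; d → e → a; e → a → g; f → g → f; g → c → d.
So pq in one-line form is c e b a g f d.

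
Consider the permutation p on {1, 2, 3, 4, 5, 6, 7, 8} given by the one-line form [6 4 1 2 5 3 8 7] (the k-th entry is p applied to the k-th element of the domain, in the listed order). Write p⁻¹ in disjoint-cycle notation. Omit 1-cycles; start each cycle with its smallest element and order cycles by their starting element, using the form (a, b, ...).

(1, 3, 6)(2, 4)(7, 8)

The cycle decomposition of p is (1, 6, 3)(2, 4)(7, 8).
The inverse reverses every cycle; in canonical form, p⁻¹ = (1, 3, 6)(2, 4)(7, 8).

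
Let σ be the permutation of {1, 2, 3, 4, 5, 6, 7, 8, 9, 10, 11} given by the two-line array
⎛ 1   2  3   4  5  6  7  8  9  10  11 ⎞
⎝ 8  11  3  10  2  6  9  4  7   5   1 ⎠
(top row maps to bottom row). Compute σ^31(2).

8

Tracing 2 → 11 → … returns to 2 after 7 steps, so 2 lies in a 7-cycle (1 8 4 10 5 2 11).
On a 7-cycle, σ^7 is the identity, so σ^31 = σ^3 there (31 ≡ 3 mod 7).
Stepping 3 places around the cycle: 2 → 11 → 1 → 8.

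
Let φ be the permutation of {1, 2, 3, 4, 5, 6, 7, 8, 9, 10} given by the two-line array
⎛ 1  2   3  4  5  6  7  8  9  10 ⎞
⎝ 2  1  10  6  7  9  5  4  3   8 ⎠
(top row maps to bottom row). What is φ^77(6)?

Tracing 6 → 9 → … returns to 6 after 6 steps, so 6 lies in a 6-cycle (3 10 8 4 6 9).
Since the cycle has length 6, φ^77 acts on it the same as φ^5 (77 mod 6 = 5).
Stepping 5 places around the cycle: 6 → 9 → 3 → 10 → 8 → 4.

4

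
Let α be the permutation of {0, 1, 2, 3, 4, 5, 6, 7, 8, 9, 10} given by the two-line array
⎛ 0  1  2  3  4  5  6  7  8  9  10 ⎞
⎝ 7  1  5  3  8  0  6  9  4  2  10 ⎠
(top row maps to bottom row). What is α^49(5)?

Tracing 5 → 0 → … returns to 5 after 5 steps, so 5 lies in a 5-cycle (0 7 9 2 5).
Powers repeat with period 5 on this cycle, and 49 mod 5 = 4, so α^49(5) = α^4(5).
Stepping 4 places around the cycle: 5 → 0 → 7 → 9 → 2.

2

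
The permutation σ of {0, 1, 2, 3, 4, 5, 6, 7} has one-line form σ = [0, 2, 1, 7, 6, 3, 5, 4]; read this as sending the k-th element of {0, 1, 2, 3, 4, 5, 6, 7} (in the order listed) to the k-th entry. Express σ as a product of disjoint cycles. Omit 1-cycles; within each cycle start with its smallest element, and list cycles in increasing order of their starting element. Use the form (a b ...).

(1 2)(3 7 4 6 5)

From 1: 1 → 2 → 1, closing the cycle (1 2).
Continuing from each remaining unvisited element yields (1 2)(3 7 4 6 5).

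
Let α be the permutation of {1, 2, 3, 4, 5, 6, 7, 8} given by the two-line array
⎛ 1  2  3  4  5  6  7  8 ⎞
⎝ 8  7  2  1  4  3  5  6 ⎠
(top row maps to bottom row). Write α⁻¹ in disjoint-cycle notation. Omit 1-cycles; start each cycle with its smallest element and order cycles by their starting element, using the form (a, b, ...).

(1, 4, 5, 7, 2, 3, 6, 8)

First write α in disjoint cycles: (1, 8, 6, 3, 2, 7, 5, 4).
The inverse reverses every cycle; in canonical form, α⁻¹ = (1, 4, 5, 7, 2, 3, 6, 8).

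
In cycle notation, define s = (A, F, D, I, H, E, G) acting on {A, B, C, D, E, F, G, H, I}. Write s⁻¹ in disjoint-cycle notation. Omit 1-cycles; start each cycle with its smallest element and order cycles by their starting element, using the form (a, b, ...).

The inverse reverses each cycle.
Reversing each cycle of s and rotating so the smallest element leads gives (A, G, E, H, I, D, F).

(A, G, E, H, I, D, F)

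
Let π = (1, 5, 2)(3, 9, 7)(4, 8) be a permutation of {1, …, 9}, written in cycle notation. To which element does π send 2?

2 appears in (1, 5, 2); the next entry (wrapping around) is 1.

1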